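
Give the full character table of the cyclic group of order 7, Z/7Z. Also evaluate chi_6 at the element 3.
Character table of Z/7Z (irreps indexed chi_0,...,chi_6 with chi_k(m) = zeta_7^(k*m), zeta_7 = exp(2*pi*i/7)):
  irrep \ class  {0} (size 1)  {1} (size 1)    {2} (size 1)    {3} (size 1)    {4} (size 1)    {5} (size 1)    {6} (size 1)  
  chi_0          1             1               1               1               1               1               1             
  chi_1          1             exp(2*I*pi/7)   exp(4*I*pi/7)   exp(6*I*pi/7)   exp(-6*I*pi/7)  exp(-4*I*pi/7)  exp(-2*I*pi/7)
  chi_2          1             exp(4*I*pi/7)   exp(-6*I*pi/7)  exp(-2*I*pi/7)  exp(2*I*pi/7)   exp(6*I*pi/7)   exp(-4*I*pi/7)
  chi_3          1             exp(6*I*pi/7)   exp(-2*I*pi/7)  exp(4*I*pi/7)   exp(-4*I*pi/7)  exp(2*I*pi/7)   exp(-6*I*pi/7)
  chi_4          1             exp(-6*I*pi/7)  exp(2*I*pi/7)   exp(-4*I*pi/7)  exp(4*I*pi/7)   exp(-2*I*pi/7)  exp(6*I*pi/7) 
  chi_5          1             exp(-4*I*pi/7)  exp(6*I*pi/7)   exp(2*I*pi/7)   exp(-2*I*pi/7)  exp(-6*I*pi/7)  exp(4*I*pi/7) 
  chi_6          1             exp(-2*I*pi/7)  exp(-4*I*pi/7)  exp(-6*I*pi/7)  exp(6*I*pi/7)   exp(4*I*pi/7)   exp(2*I*pi/7) 

Spot check: chi_6(3) = zeta_7^(6*3) = zeta_7^18 = exp(-6*I*pi/7).

Solution. Z/7Z is abelian, so all 7 irreducible complex representations are 1-dimensional. They are given by chi_k(m) = zeta_7^(k*m) for k = 0,...,6. Row orthogonality: sum_m chi_k(m) conj(chi_l(m)) = 7 * [k = l].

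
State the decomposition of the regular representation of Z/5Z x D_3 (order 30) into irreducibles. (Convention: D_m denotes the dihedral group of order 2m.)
Each irreducible V_i of dimension d_i appears with multiplicity d_i, i.e. rho_reg = (direct sum over all irreducibles V_i) d_i V_i. The irreducible dimensions for Z/5Z x D_3 are 1, 1, 1, 1, 1, 1, 1, 1, 1, 1, 2, 2, 2, 2, 2: 10 irreducibles of dimension 1, each with multiplicity 1; 5 irreducibles of dimension 2, each with multiplicity 2. Total dimension 10*1*1 + 5*2*2 = 30 = |G|.

Why: General theorem: in the regular representation of a finite group G, each irreducible appears with multiplicity equal to its dimension. Check: dim(rho_reg) = sum d_i^2 = 1 + 1 + 1 + 1 + 1 + 1 + 1 + 1 + 1 + 1 + 4 + 4 + 4 + 4 + 4 = 30 = |G|.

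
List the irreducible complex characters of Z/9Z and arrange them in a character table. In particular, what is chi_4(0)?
Character table of Z/9Z (irreps indexed chi_0,...,chi_8 with chi_k(m) = zeta_9^(k*m), zeta_9 = exp(2*pi*i/9)):
  irrep \ class  {0} (size 1)  {1} (size 1)    {2} (size 1)    {3} (size 1)    {4} (size 1)    {5} (size 1)    {6} (size 1)    {7} (size 1)    {8} (size 1)  
  chi_0          1             1               1               1               1               1               1               1               1             
  chi_1          1             exp(2*I*pi/9)   exp(4*I*pi/9)   exp(2*I*pi/3)   exp(8*I*pi/9)   exp(-8*I*pi/9)  exp(-2*I*pi/3)  exp(-4*I*pi/9)  exp(-2*I*pi/9)
  chi_2          1             exp(4*I*pi/9)   exp(8*I*pi/9)   exp(-2*I*pi/3)  exp(-2*I*pi/9)  exp(2*I*pi/9)   exp(2*I*pi/3)   exp(-8*I*pi/9)  exp(-4*I*pi/9)
  chi_3          1             exp(2*I*pi/3)   exp(-2*I*pi/3)  1               exp(2*I*pi/3)   exp(-2*I*pi/3)  1               exp(2*I*pi/3)   exp(-2*I*pi/3)
  chi_4          1             exp(8*I*pi/9)   exp(-2*I*pi/9)  exp(2*I*pi/3)   exp(-4*I*pi/9)  exp(4*I*pi/9)   exp(-2*I*pi/3)  exp(2*I*pi/9)   exp(-8*I*pi/9)
  chi_5          1             exp(-8*I*pi/9)  exp(2*I*pi/9)   exp(-2*I*pi/3)  exp(4*I*pi/9)   exp(-4*I*pi/9)  exp(2*I*pi/3)   exp(-2*I*pi/9)  exp(8*I*pi/9) 
  chi_6          1             exp(-2*I*pi/3)  exp(2*I*pi/3)   1               exp(-2*I*pi/3)  exp(2*I*pi/3)   1               exp(-2*I*pi/3)  exp(2*I*pi/3) 
  chi_7          1             exp(-4*I*pi/9)  exp(-8*I*pi/9)  exp(2*I*pi/3)   exp(2*I*pi/9)   exp(-2*I*pi/9)  exp(-2*I*pi/3)  exp(8*I*pi/9)   exp(4*I*pi/9) 
  chi_8          1             exp(-2*I*pi/9)  exp(-4*I*pi/9)  exp(-2*I*pi/3)  exp(-8*I*pi/9)  exp(8*I*pi/9)   exp(2*I*pi/3)   exp(4*I*pi/9)   exp(2*I*pi/9) 

Spot check: chi_4(0) = zeta_9^(4*0) = zeta_9^0 = 1.

Reasoning: Z/9Z is abelian, so all 9 irreducible complex representations are 1-dimensional. They are given by chi_k(m) = zeta_9^(k*m) for k = 0,...,8. Row orthogonality: sum_m chi_k(m) conj(chi_l(m)) = 9 * [k = l].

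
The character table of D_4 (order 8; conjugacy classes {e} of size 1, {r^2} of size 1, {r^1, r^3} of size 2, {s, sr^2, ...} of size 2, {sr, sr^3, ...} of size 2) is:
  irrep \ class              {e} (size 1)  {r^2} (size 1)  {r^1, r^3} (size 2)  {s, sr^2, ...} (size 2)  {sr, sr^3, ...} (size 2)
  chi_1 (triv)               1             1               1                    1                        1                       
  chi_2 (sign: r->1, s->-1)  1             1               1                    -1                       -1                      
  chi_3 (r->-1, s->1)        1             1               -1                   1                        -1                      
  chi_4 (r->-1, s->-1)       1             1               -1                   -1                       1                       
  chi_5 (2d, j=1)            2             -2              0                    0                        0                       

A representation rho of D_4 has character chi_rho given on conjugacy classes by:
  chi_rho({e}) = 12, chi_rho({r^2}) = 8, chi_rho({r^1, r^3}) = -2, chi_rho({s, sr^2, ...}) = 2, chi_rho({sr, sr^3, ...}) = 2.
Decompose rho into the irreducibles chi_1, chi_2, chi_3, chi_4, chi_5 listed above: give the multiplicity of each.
Multiplicities: chi_1: 3, chi_2: 1, chi_3: 3, chi_4: 3, chi_5: 1.

Derivation: Use <chi_rho, chi> = (1/|G|) sum_C |C| * chi_rho(C) * conj(chi(C)) with |G| = 8 for each irreducible chi in the table:
  <chi_rho, chi_1> = (1/8)[1*(12)*conj(1) + 1*(8)*conj(1) + 2*(-2)*conj(1) + 2*(2)*conj(1) + 2*(2)*conj(1)]
      = (1/8)[(12) + (8) + (-4) + (4) + (4)] = 24/8 = 3
  <chi_rho, chi_2> = (1/8)[1*(12)*conj(1) + 1*(8)*conj(1) + 2*(-2)*conj(1) + 2*(2)*conj(-1) + 2*(2)*conj(-1)]
      = (1/8)[(12) + (8) + (-4) + (-4) + (-4)] = 8/8 = 1
  <chi_rho, chi_3> = (1/8)[1*(12)*conj(1) + 1*(8)*conj(1) + 2*(-2)*conj(-1) + 2*(2)*conj(1) + 2*(2)*conj(-1)]
      = (1/8)[(12) + (8) + (4) + (4) + (-4)] = 24/8 = 3
  <chi_rho, chi_4> = (1/8)[1*(12)*conj(1) + 1*(8)*conj(1) + 2*(-2)*conj(-1) + 2*(2)*conj(-1) + 2*(2)*conj(1)]
      = (1/8)[(12) + (8) + (4) + (-4) + (4)] = 24/8 = 3
  <chi_rho, chi_5> = (1/8)[1*(12)*conj(2) + 1*(8)*conj(-2) + 2*(-2)*conj(0) + 2*(2)*conj(0) + 2*(2)*conj(0)]
      = (1/8)[(24) + (-16) + (0) + (0) + (0)] = 8/8 = 1
Dimension check: dim(rho) = sum (mult * dim) = 3*1 + 1*1 + 3*1 + 3*1 + 1*2 = 12 = chi_rho(e) = 12.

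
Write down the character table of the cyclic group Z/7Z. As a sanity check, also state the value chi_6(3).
Character table of Z/7Z (irreps indexed chi_0,...,chi_6 with chi_k(m) = zeta_7^(k*m), zeta_7 = exp(2*pi*i/7)):
  irrep \ class  {0} (size 1)  {1} (size 1)    {2} (size 1)    {3} (size 1)    {4} (size 1)    {5} (size 1)    {6} (size 1)  
  chi_0          1             1               1               1               1               1               1             
  chi_1          1             exp(2*I*pi/7)   exp(4*I*pi/7)   exp(6*I*pi/7)   exp(-6*I*pi/7)  exp(-4*I*pi/7)  exp(-2*I*pi/7)
  chi_2          1             exp(4*I*pi/7)   exp(-6*I*pi/7)  exp(-2*I*pi/7)  exp(2*I*pi/7)   exp(6*I*pi/7)   exp(-4*I*pi/7)
  chi_3          1             exp(6*I*pi/7)   exp(-2*I*pi/7)  exp(4*I*pi/7)   exp(-4*I*pi/7)  exp(2*I*pi/7)   exp(-6*I*pi/7)
  chi_4          1             exp(-6*I*pi/7)  exp(2*I*pi/7)   exp(-4*I*pi/7)  exp(4*I*pi/7)   exp(-2*I*pi/7)  exp(6*I*pi/7) 
  chi_5          1             exp(-4*I*pi/7)  exp(6*I*pi/7)   exp(2*I*pi/7)   exp(-2*I*pi/7)  exp(-6*I*pi/7)  exp(4*I*pi/7) 
  chi_6          1             exp(-2*I*pi/7)  exp(-4*I*pi/7)  exp(-6*I*pi/7)  exp(6*I*pi/7)   exp(4*I*pi/7)   exp(2*I*pi/7) 

Spot check: chi_6(3) = zeta_7^(6*3) = zeta_7^18 = exp(-6*I*pi/7).

Justification: Z/7Z is abelian, so all 7 irreducible complex representations are 1-dimensional. They are given by chi_k(m) = zeta_7^(k*m) for k = 0,...,6. Row orthogonality: sum_m chi_k(m) conj(chi_l(m)) = 7 * [k = l].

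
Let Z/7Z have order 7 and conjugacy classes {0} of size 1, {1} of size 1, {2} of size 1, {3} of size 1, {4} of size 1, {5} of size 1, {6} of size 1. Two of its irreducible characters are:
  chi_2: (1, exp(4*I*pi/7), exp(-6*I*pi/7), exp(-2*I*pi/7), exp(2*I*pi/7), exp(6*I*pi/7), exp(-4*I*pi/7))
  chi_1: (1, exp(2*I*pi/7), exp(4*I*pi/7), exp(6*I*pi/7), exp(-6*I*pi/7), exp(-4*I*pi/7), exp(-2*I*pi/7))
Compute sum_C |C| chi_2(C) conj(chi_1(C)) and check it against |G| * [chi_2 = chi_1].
Sum = 0; so <chi_2, chi_1> = 0 (distinct irreducibles are orthogonal).

Reasoning: Compute term by term over conjugacy classes (|C| * chi_2(C) * conj(chi_1(C))):
  1*(1)*conj(1) + 1*(exp(4*I*pi/7))*conj(exp(2*I*pi/7)) + 1*(exp(-6*I*pi/7))*conj(exp(4*I*pi/7)) + 1*(exp(-2*I*pi/7))*conj(exp(6*I*pi/7)) + 1*(exp(2*I*pi/7))*conj(exp(-6*I*pi/7)) + 1*(exp(6*I*pi/7))*conj(exp(-4*I*pi/7)) + 1*(exp(-4*I*pi/7))*conj(exp(-2*I*pi/7))
  = (1) + (exp(2*I*pi/7)) + (exp(4*I*pi/7)) + (exp(6*I*pi/7)) + (exp(-6*I*pi/7)) + (exp(-4*I*pi/7)) + (exp(-2*I*pi/7))
  = 0.
(Exp terms are combined using exp(i*s)*conj(exp(i*t)) = exp(i*(s-t)), and sums of them are collapsed using the identity that for every m > 1 the m distinct m-th roots of unity sum to 0, e.g. 1 + exp(2*I*pi/3) + exp(-2*I*pi/3) = 0.)
Dividing by |G| = 7 gives 0/7 = 0, matching the row-orthogonality relation <chi_2, chi_1> = [chi_2 = chi_1].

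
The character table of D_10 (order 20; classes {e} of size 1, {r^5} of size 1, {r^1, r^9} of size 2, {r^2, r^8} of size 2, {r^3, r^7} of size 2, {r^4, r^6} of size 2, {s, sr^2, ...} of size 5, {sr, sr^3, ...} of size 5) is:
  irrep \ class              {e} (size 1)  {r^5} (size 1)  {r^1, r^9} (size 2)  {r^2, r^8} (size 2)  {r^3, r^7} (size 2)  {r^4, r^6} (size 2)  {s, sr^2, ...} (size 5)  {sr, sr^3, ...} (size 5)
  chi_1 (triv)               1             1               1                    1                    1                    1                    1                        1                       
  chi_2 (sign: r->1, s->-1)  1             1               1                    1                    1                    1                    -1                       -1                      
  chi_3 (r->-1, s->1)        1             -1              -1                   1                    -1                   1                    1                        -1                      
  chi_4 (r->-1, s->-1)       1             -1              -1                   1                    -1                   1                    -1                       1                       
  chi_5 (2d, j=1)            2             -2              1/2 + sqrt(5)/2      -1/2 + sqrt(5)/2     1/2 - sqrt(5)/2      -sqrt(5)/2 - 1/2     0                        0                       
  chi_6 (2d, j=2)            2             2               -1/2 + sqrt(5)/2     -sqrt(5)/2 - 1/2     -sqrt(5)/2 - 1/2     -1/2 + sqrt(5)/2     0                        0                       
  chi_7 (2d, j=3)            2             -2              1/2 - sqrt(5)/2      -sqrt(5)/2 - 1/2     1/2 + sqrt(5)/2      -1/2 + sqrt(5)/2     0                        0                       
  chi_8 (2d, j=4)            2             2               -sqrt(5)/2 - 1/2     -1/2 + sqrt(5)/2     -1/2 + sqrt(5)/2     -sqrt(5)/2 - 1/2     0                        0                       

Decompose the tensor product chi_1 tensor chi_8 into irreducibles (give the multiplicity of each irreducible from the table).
chi_1 tensor chi_8 = chi_8 (all other irreducibles have multiplicity 0).

Explanation: The character of a tensor product is the pointwise product (chi_1 * chi_8)(C) = chi_1(C) * chi_8(C):
  {e}: (1)*(2), {r^5}: (1)*(2), {r^1, r^9}: (1)*(-sqrt(5)/2 - 1/2), {r^2, r^8}: (1)*(-1/2 + sqrt(5)/2), {r^3, r^7}: (1)*(-1/2 + sqrt(5)/2), {r^4, r^6}: (1)*(-sqrt(5)/2 - 1/2), {s, sr^2, ...}: (1)*(0), {sr, sr^3, ...}: (1)*(0)
so (chi_1 * chi_8) takes values
  {e} -> 2, {r^5} -> 2, {r^1, r^9} -> -sqrt(5)/2 - 1/2, {r^2, r^8} -> -1/2 + sqrt(5)/2, {r^3, r^7} -> -1/2 + sqrt(5)/2, {r^4, r^6} -> -sqrt(5)/2 - 1/2, {s, sr^2, ...} -> 0, {sr, sr^3, ...} -> 0.
Now take the inner product of this character with each irreducible chi from the table, <chi_1*chi_8, chi> = (1/20) sum_C |C| (chi_1*chi_8)(C) conj(chi(C)):
  <chi_1*chi_8, chi_1> = (1/20)[1*(2)*conj(1) + 1*(2)*conj(1) + 2*(-sqrt(5)/2 - 1/2)*conj(1) + 2*(-1/2 + sqrt(5)/2)*conj(1) + 2*(-1/2 + sqrt(5)/2)*conj(1) + 2*(-sqrt(5)/2 - 1/2)*conj(1) + 5*(0)*conj(1) + 5*(0)*conj(1)]
      = (1/20)[(2) + (2) + (-sqrt(5) - 1) + (-1 + sqrt(5)) + (-1 + sqrt(5)) + (-sqrt(5) - 1) + (0) + (0)] = 0/20 = 0
  <chi_1*chi_8, chi_2> = (1/20)[1*(2)*conj(1) + 1*(2)*conj(1) + 2*(-sqrt(5)/2 - 1/2)*conj(1) + 2*(-1/2 + sqrt(5)/2)*conj(1) + 2*(-1/2 + sqrt(5)/2)*conj(1) + 2*(-sqrt(5)/2 - 1/2)*conj(1) + 5*(0)*conj(-1) + 5*(0)*conj(-1)]
      = (1/20)[(2) + (2) + (-sqrt(5) - 1) + (-1 + sqrt(5)) + (-1 + sqrt(5)) + (-sqrt(5) - 1) + (0) + (0)] = 0/20 = 0
  <chi_1*chi_8, chi_3> = (1/20)[1*(2)*conj(1) + 1*(2)*conj(-1) + 2*(-sqrt(5)/2 - 1/2)*conj(-1) + 2*(-1/2 + sqrt(5)/2)*conj(1) + 2*(-1/2 + sqrt(5)/2)*conj(-1) + 2*(-sqrt(5)/2 - 1/2)*conj(1) + 5*(0)*conj(1) + 5*(0)*conj(-1)]
      = (1/20)[(2) + (-2) + (1 + sqrt(5)) + (-1 + sqrt(5)) + (1 - sqrt(5)) + (-sqrt(5) - 1) + (0) + (0)] = 0/20 = 0
  <chi_1*chi_8, chi_4> = (1/20)[1*(2)*conj(1) + 1*(2)*conj(-1) + 2*(-sqrt(5)/2 - 1/2)*conj(-1) + 2*(-1/2 + sqrt(5)/2)*conj(1) + 2*(-1/2 + sqrt(5)/2)*conj(-1) + 2*(-sqrt(5)/2 - 1/2)*conj(1) + 5*(0)*conj(-1) + 5*(0)*conj(1)]
      = (1/20)[(2) + (-2) + (1 + sqrt(5)) + (-1 + sqrt(5)) + (1 - sqrt(5)) + (-sqrt(5) - 1) + (0) + (0)] = 0/20 = 0
  <chi_1*chi_8, chi_5> = (1/20)[1*(2)*conj(2) + 1*(2)*conj(-2) + 2*(-sqrt(5)/2 - 1/2)*conj(1/2 + sqrt(5)/2) + 2*(-1/2 + sqrt(5)/2)*conj(-1/2 + sqrt(5)/2) + 2*(-1/2 + sqrt(5)/2)*conj(1/2 - sqrt(5)/2) + 2*(-sqrt(5)/2 - 1/2)*conj(-sqrt(5)/2 - 1/2) + 5*(0)*conj(0) + 5*(0)*conj(0)]
      = (1/20)[(4) + (-4) + (-3 - sqrt(5)) + (3 - sqrt(5)) + (-3 + sqrt(5)) + (sqrt(5) + 3) + (0) + (0)] = 0/20 = 0
  <chi_1*chi_8, chi_6> = (1/20)[1*(2)*conj(2) + 1*(2)*conj(2) + 2*(-sqrt(5)/2 - 1/2)*conj(-1/2 + sqrt(5)/2) + 2*(-1/2 + sqrt(5)/2)*conj(-sqrt(5)/2 - 1/2) + 2*(-1/2 + sqrt(5)/2)*conj(-sqrt(5)/2 - 1/2) + 2*(-sqrt(5)/2 - 1/2)*conj(-1/2 + sqrt(5)/2) + 5*(0)*conj(0) + 5*(0)*conj(0)]
      = (1/20)[(4) + (4) + (-2) + (-2) + (-2) + (-2) + (0) + (0)] = 0/20 = 0
  <chi_1*chi_8, chi_7> = (1/20)[1*(2)*conj(2) + 1*(2)*conj(-2) + 2*(-sqrt(5)/2 - 1/2)*conj(1/2 - sqrt(5)/2) + 2*(-1/2 + sqrt(5)/2)*conj(-sqrt(5)/2 - 1/2) + 2*(-1/2 + sqrt(5)/2)*conj(1/2 + sqrt(5)/2) + 2*(-sqrt(5)/2 - 1/2)*conj(-1/2 + sqrt(5)/2) + 5*(0)*conj(0) + 5*(0)*conj(0)]
      = (1/20)[(4) + (-4) + (2) + (-2) + (2) + (-2) + (0) + (0)] = 0/20 = 0
  <chi_1*chi_8, chi_8> = (1/20)[1*(2)*conj(2) + 1*(2)*conj(2) + 2*(-sqrt(5)/2 - 1/2)*conj(-sqrt(5)/2 - 1/2) + 2*(-1/2 + sqrt(5)/2)*conj(-1/2 + sqrt(5)/2) + 2*(-1/2 + sqrt(5)/2)*conj(-1/2 + sqrt(5)/2) + 2*(-sqrt(5)/2 - 1/2)*conj(-sqrt(5)/2 - 1/2) + 5*(0)*conj(0) + 5*(0)*conj(0)]
      = (1/20)[(4) + (4) + (sqrt(5) + 3) + (3 - sqrt(5)) + (3 - sqrt(5)) + (sqrt(5) + 3) + (0) + (0)] = 20/20 = 1
Hence the multiplicities are chi_8: 1. Dimension check: dim(chi_1)*dim(chi_8) = 1*2 = 2 and sum (mult * dim) = 1*2 = 2.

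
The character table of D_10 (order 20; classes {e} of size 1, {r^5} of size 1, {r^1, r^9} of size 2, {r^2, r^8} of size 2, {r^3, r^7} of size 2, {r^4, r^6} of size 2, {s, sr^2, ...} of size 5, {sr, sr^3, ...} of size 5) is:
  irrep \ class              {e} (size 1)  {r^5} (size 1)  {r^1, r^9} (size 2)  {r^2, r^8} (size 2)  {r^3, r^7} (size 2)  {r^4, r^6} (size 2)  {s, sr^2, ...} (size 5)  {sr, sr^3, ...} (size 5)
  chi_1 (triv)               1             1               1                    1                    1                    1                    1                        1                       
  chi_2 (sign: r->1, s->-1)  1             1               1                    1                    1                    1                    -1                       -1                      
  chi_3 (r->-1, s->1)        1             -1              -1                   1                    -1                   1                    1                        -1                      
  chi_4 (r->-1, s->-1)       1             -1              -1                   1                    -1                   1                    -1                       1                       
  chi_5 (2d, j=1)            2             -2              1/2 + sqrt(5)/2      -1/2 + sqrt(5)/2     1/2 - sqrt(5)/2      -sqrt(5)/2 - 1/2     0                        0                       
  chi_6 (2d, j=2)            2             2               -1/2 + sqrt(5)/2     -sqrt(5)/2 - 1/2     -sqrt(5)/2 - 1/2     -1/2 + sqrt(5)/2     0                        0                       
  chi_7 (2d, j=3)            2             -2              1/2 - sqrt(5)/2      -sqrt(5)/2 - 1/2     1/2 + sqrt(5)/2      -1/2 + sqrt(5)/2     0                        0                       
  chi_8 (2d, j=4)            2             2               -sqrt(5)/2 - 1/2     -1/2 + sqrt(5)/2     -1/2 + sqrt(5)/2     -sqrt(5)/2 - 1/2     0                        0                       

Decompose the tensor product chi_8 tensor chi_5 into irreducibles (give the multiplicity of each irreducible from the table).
chi_8 tensor chi_5 = chi_3 + chi_4 + chi_7 (all other irreducibles have multiplicity 0).

Details: The character of a tensor product is the pointwise product (chi_8 * chi_5)(C) = chi_8(C) * chi_5(C):
  {e}: (2)*(2), {r^5}: (2)*(-2), {r^1, r^9}: (-sqrt(5)/2 - 1/2)*(1/2 + sqrt(5)/2), {r^2, r^8}: (-1/2 + sqrt(5)/2)*(-1/2 + sqrt(5)/2), {r^3, r^7}: (-1/2 + sqrt(5)/2)*(1/2 - sqrt(5)/2), {r^4, r^6}: (-sqrt(5)/2 - 1/2)*(-sqrt(5)/2 - 1/2), {s, sr^2, ...}: (0)*(0), {sr, sr^3, ...}: (0)*(0)
so (chi_8 * chi_5) takes values
  {e} -> 4, {r^5} -> -4, {r^1, r^9} -> -3/2 - sqrt(5)/2, {r^2, r^8} -> 3/2 - sqrt(5)/2, {r^3, r^7} -> -3/2 + sqrt(5)/2, {r^4, r^6} -> sqrt(5)/2 + 3/2, {s, sr^2, ...} -> 0, {sr, sr^3, ...} -> 0.
Now take the inner product of this character with each irreducible chi from the table, <chi_8*chi_5, chi> = (1/20) sum_C |C| (chi_8*chi_5)(C) conj(chi(C)):
  <chi_8*chi_5, chi_1> = (1/20)[1*(4)*conj(1) + 1*(-4)*conj(1) + 2*(-3/2 - sqrt(5)/2)*conj(1) + 2*(3/2 - sqrt(5)/2)*conj(1) + 2*(-3/2 + sqrt(5)/2)*conj(1) + 2*(sqrt(5)/2 + 3/2)*conj(1) + 5*(0)*conj(1) + 5*(0)*conj(1)]
      = (1/20)[(4) + (-4) + (-3 - sqrt(5)) + (3 - sqrt(5)) + (-3 + sqrt(5)) + (sqrt(5) + 3) + (0) + (0)] = 0/20 = 0
  <chi_8*chi_5, chi_2> = (1/20)[1*(4)*conj(1) + 1*(-4)*conj(1) + 2*(-3/2 - sqrt(5)/2)*conj(1) + 2*(3/2 - sqrt(5)/2)*conj(1) + 2*(-3/2 + sqrt(5)/2)*conj(1) + 2*(sqrt(5)/2 + 3/2)*conj(1) + 5*(0)*conj(-1) + 5*(0)*conj(-1)]
      = (1/20)[(4) + (-4) + (-3 - sqrt(5)) + (3 - sqrt(5)) + (-3 + sqrt(5)) + (sqrt(5) + 3) + (0) + (0)] = 0/20 = 0
  <chi_8*chi_5, chi_3> = (1/20)[1*(4)*conj(1) + 1*(-4)*conj(-1) + 2*(-3/2 - sqrt(5)/2)*conj(-1) + 2*(3/2 - sqrt(5)/2)*conj(1) + 2*(-3/2 + sqrt(5)/2)*conj(-1) + 2*(sqrt(5)/2 + 3/2)*conj(1) + 5*(0)*conj(1) + 5*(0)*conj(-1)]
      = (1/20)[(4) + (4) + (sqrt(5) + 3) + (3 - sqrt(5)) + (3 - sqrt(5)) + (sqrt(5) + 3) + (0) + (0)] = 20/20 = 1
  <chi_8*chi_5, chi_4> = (1/20)[1*(4)*conj(1) + 1*(-4)*conj(-1) + 2*(-3/2 - sqrt(5)/2)*conj(-1) + 2*(3/2 - sqrt(5)/2)*conj(1) + 2*(-3/2 + sqrt(5)/2)*conj(-1) + 2*(sqrt(5)/2 + 3/2)*conj(1) + 5*(0)*conj(-1) + 5*(0)*conj(1)]
      = (1/20)[(4) + (4) + (sqrt(5) + 3) + (3 - sqrt(5)) + (3 - sqrt(5)) + (sqrt(5) + 3) + (0) + (0)] = 20/20 = 1
  <chi_8*chi_5, chi_5> = (1/20)[1*(4)*conj(2) + 1*(-4)*conj(-2) + 2*(-3/2 - sqrt(5)/2)*conj(1/2 + sqrt(5)/2) + 2*(3/2 - sqrt(5)/2)*conj(-1/2 + sqrt(5)/2) + 2*(-3/2 + sqrt(5)/2)*conj(1/2 - sqrt(5)/2) + 2*(sqrt(5)/2 + 3/2)*conj(-sqrt(5)/2 - 1/2) + 5*(0)*conj(0) + 5*(0)*conj(0)]
      = (1/20)[(8) + (8) + (-2*sqrt(5) - 4) + (-4 + 2*sqrt(5)) + (-4 + 2*sqrt(5)) + (-2*sqrt(5) - 4) + (0) + (0)] = 0/20 = 0
  <chi_8*chi_5, chi_6> = (1/20)[1*(4)*conj(2) + 1*(-4)*conj(2) + 2*(-3/2 - sqrt(5)/2)*conj(-1/2 + sqrt(5)/2) + 2*(3/2 - sqrt(5)/2)*conj(-sqrt(5)/2 - 1/2) + 2*(-3/2 + sqrt(5)/2)*conj(-sqrt(5)/2 - 1/2) + 2*(sqrt(5)/2 + 3/2)*conj(-1/2 + sqrt(5)/2) + 5*(0)*conj(0) + 5*(0)*conj(0)]
      = (1/20)[(8) + (-8) + (-sqrt(5) - 1) + (1 - sqrt(5)) + (-1 + sqrt(5)) + (1 + sqrt(5)) + (0) + (0)] = 0/20 = 0
  <chi_8*chi_5, chi_7> = (1/20)[1*(4)*conj(2) + 1*(-4)*conj(-2) + 2*(-3/2 - sqrt(5)/2)*conj(1/2 - sqrt(5)/2) + 2*(3/2 - sqrt(5)/2)*conj(-sqrt(5)/2 - 1/2) + 2*(-3/2 + sqrt(5)/2)*conj(1/2 + sqrt(5)/2) + 2*(sqrt(5)/2 + 3/2)*conj(-1/2 + sqrt(5)/2) + 5*(0)*conj(0) + 5*(0)*conj(0)]
      = (1/20)[(8) + (8) + (1 + sqrt(5)) + (1 - sqrt(5)) + (1 - sqrt(5)) + (1 + sqrt(5)) + (0) + (0)] = 20/20 = 1
  <chi_8*chi_5, chi_8> = (1/20)[1*(4)*conj(2) + 1*(-4)*conj(2) + 2*(-3/2 - sqrt(5)/2)*conj(-sqrt(5)/2 - 1/2) + 2*(3/2 - sqrt(5)/2)*conj(-1/2 + sqrt(5)/2) + 2*(-3/2 + sqrt(5)/2)*conj(-1/2 + sqrt(5)/2) + 2*(sqrt(5)/2 + 3/2)*conj(-sqrt(5)/2 - 1/2) + 5*(0)*conj(0) + 5*(0)*conj(0)]
      = (1/20)[(8) + (-8) + (4 + 2*sqrt(5)) + (-4 + 2*sqrt(5)) + (4 - 2*sqrt(5)) + (-2*sqrt(5) - 4) + (0) + (0)] = 0/20 = 0
Hence the multiplicities are chi_3: 1, chi_4: 1, chi_7: 1. Dimension check: dim(chi_8)*dim(chi_5) = 2*2 = 4 and sum (mult * dim) = 1*1 + 1*1 + 1*2 = 4.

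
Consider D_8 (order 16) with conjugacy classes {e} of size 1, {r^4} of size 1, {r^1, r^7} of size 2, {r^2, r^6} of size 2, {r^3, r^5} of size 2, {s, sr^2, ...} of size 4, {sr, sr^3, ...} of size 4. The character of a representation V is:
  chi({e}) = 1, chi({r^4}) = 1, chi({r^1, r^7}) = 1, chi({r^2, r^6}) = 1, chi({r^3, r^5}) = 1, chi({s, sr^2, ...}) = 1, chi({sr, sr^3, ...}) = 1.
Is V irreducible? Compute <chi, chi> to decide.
Irreducible: <chi, chi> = 1.

Why: <chi, chi> = (1/|G|) sum_C |C| * |chi(C)|^2 = (1/16)[1*|1|^2 + 1*|1|^2 + 2*|1|^2 + 2*|1|^2 + 2*|1|^2 + 4*|1|^2 + 4*|1|^2]
  = (1/16)[(1) + (1) + (2) + (2) + (2) + (4) + (4)] = 16/16 = 1.
A character is irreducible iff <chi, chi> = 1, so this representation is irreducible.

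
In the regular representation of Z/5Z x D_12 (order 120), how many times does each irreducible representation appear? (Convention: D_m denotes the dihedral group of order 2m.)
Each irreducible V_i of dimension d_i appears with multiplicity d_i, i.e. rho_reg = (direct sum over all irreducibles V_i) d_i V_i. The irreducible dimensions for Z/5Z x D_12 are 1, 1, 1, 1, 1, 1, 1, 1, 1, 1, 1, 1, 1, 1, 1, 1, 1, 1, 1, 1, 2, 2, 2, 2, 2, 2, 2, 2, 2, 2, 2, 2, 2, 2, 2, 2, 2, 2, 2, 2, 2, 2, 2, 2, 2: 20 irreducibles of dimension 1, each with multiplicity 1; 25 irreducibles of dimension 2, each with multiplicity 2. Total dimension 20*1*1 + 25*2*2 = 120 = |G|.

Explanation: General theorem: in the regular representation of a finite group G, each irreducible appears with multiplicity equal to its dimension. Check: dim(rho_reg) = sum d_i^2 = 1 + 1 + 1 + 1 + 1 + 1 + 1 + 1 + 1 + 1 + 1 + 1 + 1 + 1 + 1 + 1 + 1 + 1 + 1 + 1 + 4 + 4 + 4 + 4 + 4 + 4 + 4 + 4 + 4 + 4 + 4 + 4 + 4 + 4 + 4 + 4 + 4 + 4 + 4 + 4 + 4 + 4 + 4 + 4 + 4 = 120 = |G|.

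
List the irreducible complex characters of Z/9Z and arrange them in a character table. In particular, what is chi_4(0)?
Character table of Z/9Z (irreps indexed chi_0,...,chi_8 with chi_k(m) = zeta_9^(k*m), zeta_9 = exp(2*pi*i/9)):
  irrep \ class  {0} (size 1)  {1} (size 1)    {2} (size 1)    {3} (size 1)    {4} (size 1)    {5} (size 1)    {6} (size 1)    {7} (size 1)    {8} (size 1)  
  chi_0          1             1               1               1               1               1               1               1               1             
  chi_1          1             exp(2*I*pi/9)   exp(4*I*pi/9)   exp(2*I*pi/3)   exp(8*I*pi/9)   exp(-8*I*pi/9)  exp(-2*I*pi/3)  exp(-4*I*pi/9)  exp(-2*I*pi/9)
  chi_2          1             exp(4*I*pi/9)   exp(8*I*pi/9)   exp(-2*I*pi/3)  exp(-2*I*pi/9)  exp(2*I*pi/9)   exp(2*I*pi/3)   exp(-8*I*pi/9)  exp(-4*I*pi/9)
  chi_3          1             exp(2*I*pi/3)   exp(-2*I*pi/3)  1               exp(2*I*pi/3)   exp(-2*I*pi/3)  1               exp(2*I*pi/3)   exp(-2*I*pi/3)
  chi_4          1             exp(8*I*pi/9)   exp(-2*I*pi/9)  exp(2*I*pi/3)   exp(-4*I*pi/9)  exp(4*I*pi/9)   exp(-2*I*pi/3)  exp(2*I*pi/9)   exp(-8*I*pi/9)
  chi_5          1             exp(-8*I*pi/9)  exp(2*I*pi/9)   exp(-2*I*pi/3)  exp(4*I*pi/9)   exp(-4*I*pi/9)  exp(2*I*pi/3)   exp(-2*I*pi/9)  exp(8*I*pi/9) 
  chi_6          1             exp(-2*I*pi/3)  exp(2*I*pi/3)   1               exp(-2*I*pi/3)  exp(2*I*pi/3)   1               exp(-2*I*pi/3)  exp(2*I*pi/3) 
  chi_7          1             exp(-4*I*pi/9)  exp(-8*I*pi/9)  exp(2*I*pi/3)   exp(2*I*pi/9)   exp(-2*I*pi/9)  exp(-2*I*pi/3)  exp(8*I*pi/9)   exp(4*I*pi/9) 
  chi_8          1             exp(-2*I*pi/9)  exp(-4*I*pi/9)  exp(-2*I*pi/3)  exp(-8*I*pi/9)  exp(8*I*pi/9)   exp(2*I*pi/3)   exp(4*I*pi/9)   exp(2*I*pi/9) 

Spot check: chi_4(0) = zeta_9^(4*0) = zeta_9^0 = 1.

Explanation: Z/9Z is abelian, so all 9 irreducible complex representations are 1-dimensional. They are given by chi_k(m) = zeta_9^(k*m) for k = 0,...,8. Row orthogonality: sum_m chi_k(m) conj(chi_l(m)) = 9 * [k = l].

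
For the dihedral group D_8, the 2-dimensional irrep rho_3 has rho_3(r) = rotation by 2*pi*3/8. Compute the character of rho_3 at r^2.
chi_{rho_3}(r^2) = 2*cos(2*pi*3*2/8) = 0

Solution. rho_3(r^2) is rotation by angle 2*pi*3*2/8, whose trace is 2*cos(2*pi*3*2/8) = 0.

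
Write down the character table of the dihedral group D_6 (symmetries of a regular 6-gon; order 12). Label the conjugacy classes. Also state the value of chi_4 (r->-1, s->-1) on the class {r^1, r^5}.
Conjugacy classes: {e} of size 1, {r^3} of size 1, {r^1, r^5} of size 2, {r^2, r^4} of size 2, {s, sr^2, ...} of size 3, {sr, sr^3, ...} of size 3.
Character table:
  irrep \ class              {e} (size 1)  {r^3} (size 1)  {r^1, r^5} (size 2)  {r^2, r^4} (size 2)  {s, sr^2, ...} (size 3)  {sr, sr^3, ...} (size 3)
  chi_1 (triv)               1             1               1                    1                    1                        1                       
  chi_2 (sign: r->1, s->-1)  1             1               1                    1                    -1                       -1                      
  chi_3 (r->-1, s->1)        1             -1              -1                   1                    1                        -1                      
  chi_4 (r->-1, s->-1)       1             -1              -1                   1                    -1                       1                       
  chi_5 (2d, j=1)            2             -2              1                    -1                   0                        0                       
  chi_6 (2d, j=2)            2             2               -1                   -1                   0                        0                       

Spot check: chi_4 (r->-1, s->-1) on {r^1, r^5} = -1.

Derivation: D_6 has order 2*6 = 12 with 6 conjugacy classes, hence 6 irreducibles. Sum of squared dims 1 + 1 + 1 + 1 + 4 + 4 = 12 = |G|. Linear characters come from the abelianisation; the 2-dimensional irreps have character r^k -> 2*cos(2*pi*j*k/6), reflections -> 0.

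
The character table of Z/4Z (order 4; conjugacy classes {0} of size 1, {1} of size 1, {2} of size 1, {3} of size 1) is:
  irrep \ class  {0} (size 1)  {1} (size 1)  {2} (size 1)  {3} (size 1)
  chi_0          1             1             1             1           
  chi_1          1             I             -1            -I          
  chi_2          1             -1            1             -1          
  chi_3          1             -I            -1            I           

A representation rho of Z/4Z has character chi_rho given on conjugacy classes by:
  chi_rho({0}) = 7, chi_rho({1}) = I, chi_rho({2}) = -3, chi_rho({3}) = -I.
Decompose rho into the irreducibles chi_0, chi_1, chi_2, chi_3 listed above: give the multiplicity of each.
Multiplicities: chi_0: 1, chi_1: 3, chi_2: 1, chi_3: 2.

Proof sketch: Use <chi_rho, chi> = (1/|G|) sum_C |C| * chi_rho(C) * conj(chi(C)) with |G| = 4 for each irreducible chi in the table:
  <chi_rho, chi_0> = (1/4)[1*(7)*conj(1) + 1*(I)*conj(1) + 1*(-3)*conj(1) + 1*(-I)*conj(1)]
      = (1/4)[(7) + (I) + (-3) + (-I)] = 4/4 = 1
  <chi_rho, chi_1> = (1/4)[1*(7)*conj(1) + 1*(I)*conj(I) + 1*(-3)*conj(-1) + 1*(-I)*conj(-I)]
      = (1/4)[(7) + (1) + (3) + (1)] = 12/4 = 3
  <chi_rho, chi_2> = (1/4)[1*(7)*conj(1) + 1*(I)*conj(-1) + 1*(-3)*conj(1) + 1*(-I)*conj(-1)]
      = (1/4)[(7) + (-I) + (-3) + (I)] = 4/4 = 1
  <chi_rho, chi_3> = (1/4)[1*(7)*conj(1) + 1*(I)*conj(-I) + 1*(-3)*conj(-1) + 1*(-I)*conj(I)]
      = (1/4)[(7) + (-1) + (3) + (-1)] = 8/4 = 2
(Exp terms are combined using exp(i*s)*conj(exp(i*t)) = exp(i*(s-t)), and sums of them are collapsed using the identity that for every m > 1 the m distinct m-th roots of unity sum to 0, e.g. 1 + exp(2*I*pi/3) + exp(-2*I*pi/3) = 0.)
Dimension check: dim(rho) = sum (mult * dim) = 1*1 + 3*1 + 1*1 + 2*1 = 7 = chi_rho(e) = 7.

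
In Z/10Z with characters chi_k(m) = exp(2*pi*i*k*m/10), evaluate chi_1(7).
chi_1(7) = zeta_10^7 = exp(-3*I*pi/5)

Solution. chi_1(7) = zeta_10^(1*7) = zeta_10^7. Since zeta_10^10 = 1, this equals zeta_10^7 = exp(2*pi*i*7/10) = exp(-3*I*pi/5).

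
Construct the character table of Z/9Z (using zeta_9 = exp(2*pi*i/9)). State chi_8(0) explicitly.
Character table of Z/9Z (irreps indexed chi_0,...,chi_8 with chi_k(m) = zeta_9^(k*m), zeta_9 = exp(2*pi*i/9)):
  irrep \ class  {0} (size 1)  {1} (size 1)    {2} (size 1)    {3} (size 1)    {4} (size 1)    {5} (size 1)    {6} (size 1)    {7} (size 1)    {8} (size 1)  
  chi_0          1             1               1               1               1               1               1               1               1             
  chi_1          1             exp(2*I*pi/9)   exp(4*I*pi/9)   exp(2*I*pi/3)   exp(8*I*pi/9)   exp(-8*I*pi/9)  exp(-2*I*pi/3)  exp(-4*I*pi/9)  exp(-2*I*pi/9)
  chi_2          1             exp(4*I*pi/9)   exp(8*I*pi/9)   exp(-2*I*pi/3)  exp(-2*I*pi/9)  exp(2*I*pi/9)   exp(2*I*pi/3)   exp(-8*I*pi/9)  exp(-4*I*pi/9)
  chi_3          1             exp(2*I*pi/3)   exp(-2*I*pi/3)  1               exp(2*I*pi/3)   exp(-2*I*pi/3)  1               exp(2*I*pi/3)   exp(-2*I*pi/3)
  chi_4          1             exp(8*I*pi/9)   exp(-2*I*pi/9)  exp(2*I*pi/3)   exp(-4*I*pi/9)  exp(4*I*pi/9)   exp(-2*I*pi/3)  exp(2*I*pi/9)   exp(-8*I*pi/9)
  chi_5          1             exp(-8*I*pi/9)  exp(2*I*pi/9)   exp(-2*I*pi/3)  exp(4*I*pi/9)   exp(-4*I*pi/9)  exp(2*I*pi/3)   exp(-2*I*pi/9)  exp(8*I*pi/9) 
  chi_6          1             exp(-2*I*pi/3)  exp(2*I*pi/3)   1               exp(-2*I*pi/3)  exp(2*I*pi/3)   1               exp(-2*I*pi/3)  exp(2*I*pi/3) 
  chi_7          1             exp(-4*I*pi/9)  exp(-8*I*pi/9)  exp(2*I*pi/3)   exp(2*I*pi/9)   exp(-2*I*pi/9)  exp(-2*I*pi/3)  exp(8*I*pi/9)   exp(4*I*pi/9) 
  chi_8          1             exp(-2*I*pi/9)  exp(-4*I*pi/9)  exp(-2*I*pi/3)  exp(-8*I*pi/9)  exp(8*I*pi/9)   exp(2*I*pi/3)   exp(4*I*pi/9)   exp(2*I*pi/9) 

Spot check: chi_8(0) = zeta_9^(8*0) = zeta_9^0 = 1.

Justification: Z/9Z is abelian, so all 9 irreducible complex representations are 1-dimensional. They are given by chi_k(m) = zeta_9^(k*m) for k = 0,...,8. Row orthogonality: sum_m chi_k(m) conj(chi_l(m)) = 9 * [k = l].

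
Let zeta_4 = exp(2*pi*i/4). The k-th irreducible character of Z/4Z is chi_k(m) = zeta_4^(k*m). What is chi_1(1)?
chi_1(1) = zeta_4^1 = I

Solution. chi_1(1) = zeta_4^(1*1) = zeta_4^1. Since zeta_4^4 = 1, this equals zeta_4^1 = exp(2*pi*i*1/4) = I.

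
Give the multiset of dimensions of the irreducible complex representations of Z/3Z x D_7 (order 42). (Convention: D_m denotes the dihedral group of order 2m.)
Dimensions: 1, 1, 1, 1, 1, 1, 2, 2, 2, 2, 2, 2, 2, 2, 2

Working: There are 15 irreducibles (= number of conjugacy classes). Their dimensions d_i satisfy sum d_i^2 = |G| = 42: 1 + 1 + 1 + 1 + 1 + 1 + 4 + 4 + 4 + 4 + 4 + 4 + 4 + 4 + 4 = 42. (For the product with Z/3Z: each of the 3 1-dim characters of Z/3Z tensors with each irrep of D_7, giving 3 copies of each D_7-dimension.)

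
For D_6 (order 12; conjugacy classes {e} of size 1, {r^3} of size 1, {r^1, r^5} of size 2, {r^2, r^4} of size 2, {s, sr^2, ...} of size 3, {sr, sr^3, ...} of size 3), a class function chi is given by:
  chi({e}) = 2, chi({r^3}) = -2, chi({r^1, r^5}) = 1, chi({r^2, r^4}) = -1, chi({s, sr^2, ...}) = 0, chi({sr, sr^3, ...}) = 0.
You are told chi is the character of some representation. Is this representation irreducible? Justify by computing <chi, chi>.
Irreducible: <chi, chi> = 1.

Explanation: <chi, chi> = (1/|G|) sum_C |C| * |chi(C)|^2 = (1/12)[1*|2|^2 + 1*|-2|^2 + 2*|1|^2 + 2*|-1|^2 + 3*|0|^2 + 3*|0|^2]
  = (1/12)[(4) + (4) + (2) + (2) + (0) + (0)] = 12/12 = 1.
A character is irreducible iff <chi, chi> = 1, so this representation is irreducible.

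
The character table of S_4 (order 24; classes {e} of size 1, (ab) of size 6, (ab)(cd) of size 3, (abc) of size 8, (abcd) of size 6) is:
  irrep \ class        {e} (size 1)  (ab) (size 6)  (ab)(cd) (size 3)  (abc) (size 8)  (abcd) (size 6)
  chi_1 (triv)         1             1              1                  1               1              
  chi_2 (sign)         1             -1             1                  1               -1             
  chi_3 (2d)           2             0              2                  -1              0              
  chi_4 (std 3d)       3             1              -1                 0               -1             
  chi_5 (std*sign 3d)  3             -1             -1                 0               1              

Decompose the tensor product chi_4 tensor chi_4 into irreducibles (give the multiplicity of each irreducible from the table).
chi_4 tensor chi_4 = chi_1 + chi_3 + chi_4 + chi_5 (all other irreducibles have multiplicity 0).

Reasoning: The character of a tensor product is the pointwise product (chi_4 * chi_4)(C) = chi_4(C) * chi_4(C):
  {e}: (3)*(3), (ab): (1)*(1), (ab)(cd): (-1)*(-1), (abc): (0)*(0), (abcd): (-1)*(-1)
so (chi_4 * chi_4) takes values
  {e} -> 9, (ab) -> 1, (ab)(cd) -> 1, (abc) -> 0, (abcd) -> 1.
Now take the inner product of this character with each irreducible chi from the table, <chi_4*chi_4, chi> = (1/24) sum_C |C| (chi_4*chi_4)(C) conj(chi(C)):
  <chi_4*chi_4, chi_1> = (1/24)[1*(9)*conj(1) + 6*(1)*conj(1) + 3*(1)*conj(1) + 8*(0)*conj(1) + 6*(1)*conj(1)]
      = (1/24)[(9) + (6) + (3) + (0) + (6)] = 24/24 = 1
  <chi_4*chi_4, chi_2> = (1/24)[1*(9)*conj(1) + 6*(1)*conj(-1) + 3*(1)*conj(1) + 8*(0)*conj(1) + 6*(1)*conj(-1)]
      = (1/24)[(9) + (-6) + (3) + (0) + (-6)] = 0/24 = 0
  <chi_4*chi_4, chi_3> = (1/24)[1*(9)*conj(2) + 6*(1)*conj(0) + 3*(1)*conj(2) + 8*(0)*conj(-1) + 6*(1)*conj(0)]
      = (1/24)[(18) + (0) + (6) + (0) + (0)] = 24/24 = 1
  <chi_4*chi_4, chi_4> = (1/24)[1*(9)*conj(3) + 6*(1)*conj(1) + 3*(1)*conj(-1) + 8*(0)*conj(0) + 6*(1)*conj(-1)]
      = (1/24)[(27) + (6) + (-3) + (0) + (-6)] = 24/24 = 1
  <chi_4*chi_4, chi_5> = (1/24)[1*(9)*conj(3) + 6*(1)*conj(-1) + 3*(1)*conj(-1) + 8*(0)*conj(0) + 6*(1)*conj(1)]
      = (1/24)[(27) + (-6) + (-3) + (0) + (6)] = 24/24 = 1
Hence the multiplicities are chi_1: 1, chi_3: 1, chi_4: 1, chi_5: 1. Dimension check: dim(chi_4)*dim(chi_4) = 3*3 = 9 and sum (mult * dim) = 1*1 + 1*2 + 1*3 + 1*3 = 9.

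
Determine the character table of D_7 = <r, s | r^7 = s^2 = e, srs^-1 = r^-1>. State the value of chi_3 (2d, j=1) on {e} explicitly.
Conjugacy classes: {e} of size 1, {r^1, r^6} of size 2, {r^2, r^5} of size 2, {r^3, r^4} of size 2, {s, sr, ..., sr^6} of size 7.
Character table:
  irrep \ class              {e} (size 1)  {r^1, r^6} (size 2)  {r^2, r^5} (size 2)  {r^3, r^4} (size 2)  {s, sr, ..., sr^6} (size 7)
  chi_1 (triv)               1             1                    1                    1                    1                          
  chi_2 (sign: r->1, s->-1)  1             1                    1                    1                    -1                         
  chi_3 (2d, j=1)            2             2*cos(2*pi/7)        -2*cos(3*pi/7)       -2*cos(pi/7)         0                          
  chi_4 (2d, j=2)            2             -2*cos(3*pi/7)       -2*cos(pi/7)         2*cos(2*pi/7)        0                          
  chi_5 (2d, j=3)            2             -2*cos(pi/7)         2*cos(2*pi/7)        -2*cos(3*pi/7)       0                          

Spot check: chi_3 (2d, j=1) on {e} = 2.

D_7 has order 2*7 = 14 with 5 conjugacy classes, hence 5 irreducibles. Sum of squared dims 1 + 1 + 4 + 4 + 4 = 14 = |G|. Linear characters come from the abelianisation; the 2-dimensional irreps have character r^k -> 2*cos(2*pi*j*k/7), reflections -> 0.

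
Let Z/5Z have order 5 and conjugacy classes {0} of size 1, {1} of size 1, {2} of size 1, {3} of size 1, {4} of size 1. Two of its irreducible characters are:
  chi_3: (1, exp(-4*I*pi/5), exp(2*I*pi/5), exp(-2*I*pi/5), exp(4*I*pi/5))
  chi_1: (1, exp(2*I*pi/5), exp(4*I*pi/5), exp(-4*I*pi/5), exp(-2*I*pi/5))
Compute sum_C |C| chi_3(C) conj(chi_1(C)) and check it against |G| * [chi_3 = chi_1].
Sum = 0; so <chi_3, chi_1> = 0 (distinct irreducibles are orthogonal).

Explanation: Compute term by term over conjugacy classes (|C| * chi_3(C) * conj(chi_1(C))):
  1*(1)*conj(1) + 1*(exp(-4*I*pi/5))*conj(exp(2*I*pi/5)) + 1*(exp(2*I*pi/5))*conj(exp(4*I*pi/5)) + 1*(exp(-2*I*pi/5))*conj(exp(-4*I*pi/5)) + 1*(exp(4*I*pi/5))*conj(exp(-2*I*pi/5))
  = (1) + (exp(4*I*pi/5)) + (exp(-2*I*pi/5)) + (exp(2*I*pi/5)) + (exp(-4*I*pi/5))
  = 0.
(Exp terms are combined using exp(i*s)*conj(exp(i*t)) = exp(i*(s-t)), and sums of them are collapsed using the identity that for every m > 1 the m distinct m-th roots of unity sum to 0, e.g. 1 + exp(2*I*pi/3) + exp(-2*I*pi/3) = 0.)
Dividing by |G| = 5 gives 0/5 = 0, matching the row-orthogonality relation <chi_3, chi_1> = [chi_3 = chi_1].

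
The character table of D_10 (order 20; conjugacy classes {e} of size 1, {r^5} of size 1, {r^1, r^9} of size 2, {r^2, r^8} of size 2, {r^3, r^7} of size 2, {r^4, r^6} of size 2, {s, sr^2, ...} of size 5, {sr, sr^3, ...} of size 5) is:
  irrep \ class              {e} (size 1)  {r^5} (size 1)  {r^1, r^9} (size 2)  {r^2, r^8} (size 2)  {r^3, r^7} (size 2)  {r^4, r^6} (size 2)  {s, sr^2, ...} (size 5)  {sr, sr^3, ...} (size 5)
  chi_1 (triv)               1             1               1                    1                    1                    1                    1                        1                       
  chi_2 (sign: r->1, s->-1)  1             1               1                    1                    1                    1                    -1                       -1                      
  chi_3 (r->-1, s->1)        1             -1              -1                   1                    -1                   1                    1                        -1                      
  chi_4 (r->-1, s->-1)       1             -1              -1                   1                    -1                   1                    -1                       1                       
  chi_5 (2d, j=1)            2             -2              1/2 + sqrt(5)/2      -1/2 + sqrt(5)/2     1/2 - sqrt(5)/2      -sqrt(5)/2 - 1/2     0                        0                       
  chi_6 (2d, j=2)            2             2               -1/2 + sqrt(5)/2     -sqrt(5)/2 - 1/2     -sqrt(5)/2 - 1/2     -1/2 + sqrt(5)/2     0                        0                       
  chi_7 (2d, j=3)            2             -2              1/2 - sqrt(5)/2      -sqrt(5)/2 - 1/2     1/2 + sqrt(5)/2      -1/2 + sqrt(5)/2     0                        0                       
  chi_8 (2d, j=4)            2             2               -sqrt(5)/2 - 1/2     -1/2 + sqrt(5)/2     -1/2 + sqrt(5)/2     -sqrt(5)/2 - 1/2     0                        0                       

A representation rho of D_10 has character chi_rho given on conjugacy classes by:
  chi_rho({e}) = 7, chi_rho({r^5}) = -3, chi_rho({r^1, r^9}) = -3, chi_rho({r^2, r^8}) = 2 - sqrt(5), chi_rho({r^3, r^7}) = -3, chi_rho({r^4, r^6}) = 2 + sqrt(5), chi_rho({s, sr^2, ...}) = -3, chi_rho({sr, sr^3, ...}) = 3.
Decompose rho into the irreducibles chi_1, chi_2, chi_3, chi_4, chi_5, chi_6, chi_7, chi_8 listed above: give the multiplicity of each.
Multiplicities: chi_1: 0, chi_2: 0, chi_3: 0, chi_4: 3, chi_5: 0, chi_6: 1, chi_7: 1, chi_8: 0.

Solution. Use <chi_rho, chi> = (1/|G|) sum_C |C| * chi_rho(C) * conj(chi(C)) with |G| = 20 for each irreducible chi in the table:
  <chi_rho, chi_1> = (1/20)[1*(7)*conj(1) + 1*(-3)*conj(1) + 2*(-3)*conj(1) + 2*(2 - sqrt(5))*conj(1) + 2*(-3)*conj(1) + 2*(2 + sqrt(5))*conj(1) + 5*(-3)*conj(1) + 5*(3)*conj(1)]
      = (1/20)[(7) + (-3) + (-6) + (4 - 2*sqrt(5)) + (-6) + (4 + 2*sqrt(5)) + (-15) + (15)] = 0/20 = 0
  <chi_rho, chi_2> = (1/20)[1*(7)*conj(1) + 1*(-3)*conj(1) + 2*(-3)*conj(1) + 2*(2 - sqrt(5))*conj(1) + 2*(-3)*conj(1) + 2*(2 + sqrt(5))*conj(1) + 5*(-3)*conj(-1) + 5*(3)*conj(-1)]
      = (1/20)[(7) + (-3) + (-6) + (4 - 2*sqrt(5)) + (-6) + (4 + 2*sqrt(5)) + (15) + (-15)] = 0/20 = 0
  <chi_rho, chi_3> = (1/20)[1*(7)*conj(1) + 1*(-3)*conj(-1) + 2*(-3)*conj(-1) + 2*(2 - sqrt(5))*conj(1) + 2*(-3)*conj(-1) + 2*(2 + sqrt(5))*conj(1) + 5*(-3)*conj(1) + 5*(3)*conj(-1)]
      = (1/20)[(7) + (3) + (6) + (4 - 2*sqrt(5)) + (6) + (4 + 2*sqrt(5)) + (-15) + (-15)] = 0/20 = 0
  <chi_rho, chi_4> = (1/20)[1*(7)*conj(1) + 1*(-3)*conj(-1) + 2*(-3)*conj(-1) + 2*(2 - sqrt(5))*conj(1) + 2*(-3)*conj(-1) + 2*(2 + sqrt(5))*conj(1) + 5*(-3)*conj(-1) + 5*(3)*conj(1)]
      = (1/20)[(7) + (3) + (6) + (4 - 2*sqrt(5)) + (6) + (4 + 2*sqrt(5)) + (15) + (15)] = 60/20 = 3
  <chi_rho, chi_5> = (1/20)[1*(7)*conj(2) + 1*(-3)*conj(-2) + 2*(-3)*conj(1/2 + sqrt(5)/2) + 2*(2 - sqrt(5))*conj(-1/2 + sqrt(5)/2) + 2*(-3)*conj(1/2 - sqrt(5)/2) + 2*(2 + sqrt(5))*conj(-sqrt(5)/2 - 1/2) + 5*(-3)*conj(0) + 5*(3)*conj(0)]
      = (1/20)[(14) + (6) + (-3*sqrt(5) - 3) + (-7 + 3*sqrt(5)) + (-3 + 3*sqrt(5)) + (-7 - 3*sqrt(5)) + (0) + (0)] = 0/20 = 0
  <chi_rho, chi_6> = (1/20)[1*(7)*conj(2) + 1*(-3)*conj(2) + 2*(-3)*conj(-1/2 + sqrt(5)/2) + 2*(2 - sqrt(5))*conj(-sqrt(5)/2 - 1/2) + 2*(-3)*conj(-sqrt(5)/2 - 1/2) + 2*(2 + sqrt(5))*conj(-1/2 + sqrt(5)/2) + 5*(-3)*conj(0) + 5*(3)*conj(0)]
      = (1/20)[(14) + (-6) + (3 - 3*sqrt(5)) + (3 - sqrt(5)) + (3 + 3*sqrt(5)) + (sqrt(5) + 3) + (0) + (0)] = 20/20 = 1
  <chi_rho, chi_7> = (1/20)[1*(7)*conj(2) + 1*(-3)*conj(-2) + 2*(-3)*conj(1/2 - sqrt(5)/2) + 2*(2 - sqrt(5))*conj(-sqrt(5)/2 - 1/2) + 2*(-3)*conj(1/2 + sqrt(5)/2) + 2*(2 + sqrt(5))*conj(-1/2 + sqrt(5)/2) + 5*(-3)*conj(0) + 5*(3)*conj(0)]
      = (1/20)[(14) + (6) + (-3 + 3*sqrt(5)) + (3 - sqrt(5)) + (-3*sqrt(5) - 3) + (sqrt(5) + 3) + (0) + (0)] = 20/20 = 1
  <chi_rho, chi_8> = (1/20)[1*(7)*conj(2) + 1*(-3)*conj(2) + 2*(-3)*conj(-sqrt(5)/2 - 1/2) + 2*(2 - sqrt(5))*conj(-1/2 + sqrt(5)/2) + 2*(-3)*conj(-1/2 + sqrt(5)/2) + 2*(2 + sqrt(5))*conj(-sqrt(5)/2 - 1/2) + 5*(-3)*conj(0) + 5*(3)*conj(0)]
      = (1/20)[(14) + (-6) + (3 + 3*sqrt(5)) + (-7 + 3*sqrt(5)) + (3 - 3*sqrt(5)) + (-7 - 3*sqrt(5)) + (0) + (0)] = 0/20 = 0
Dimension check: dim(rho) = sum (mult * dim) = 0*1 + 0*1 + 0*1 + 3*1 + 0*2 + 1*2 + 1*2 + 0*2 = 7 = chi_rho(e) = 7.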